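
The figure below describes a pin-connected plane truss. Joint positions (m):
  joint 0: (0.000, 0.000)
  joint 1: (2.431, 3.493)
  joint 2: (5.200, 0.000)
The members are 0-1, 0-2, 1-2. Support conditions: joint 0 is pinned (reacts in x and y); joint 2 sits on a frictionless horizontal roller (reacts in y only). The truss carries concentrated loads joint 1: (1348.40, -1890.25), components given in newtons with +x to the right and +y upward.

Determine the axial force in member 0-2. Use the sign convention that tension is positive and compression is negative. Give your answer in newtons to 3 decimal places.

N=3 nodes, M=3 members, R=3 reactions → 2N=6, M+R=6
member 0 (0-1): L=4.2557, (cx,cy)=(0.5712,0.8208)
member 1 (0-2): L=5.2000, (cx,cy)=(1.0000,0.0000)
member 2 (1-2): L=4.4574, (cx,cy)=(0.6212,-0.7836)
solve A·x = −loads:
  F[0-1] = -122.8048 N (compression)
  F[0-2] = +1418.5506 N (tension)
  F[1-2] = -2283.5127 N (compression)
  Rx@0 = -1348.4000 N
  Ry@0 = +100.7964 N
  Ry@2 = +1789.4536 N

1418.551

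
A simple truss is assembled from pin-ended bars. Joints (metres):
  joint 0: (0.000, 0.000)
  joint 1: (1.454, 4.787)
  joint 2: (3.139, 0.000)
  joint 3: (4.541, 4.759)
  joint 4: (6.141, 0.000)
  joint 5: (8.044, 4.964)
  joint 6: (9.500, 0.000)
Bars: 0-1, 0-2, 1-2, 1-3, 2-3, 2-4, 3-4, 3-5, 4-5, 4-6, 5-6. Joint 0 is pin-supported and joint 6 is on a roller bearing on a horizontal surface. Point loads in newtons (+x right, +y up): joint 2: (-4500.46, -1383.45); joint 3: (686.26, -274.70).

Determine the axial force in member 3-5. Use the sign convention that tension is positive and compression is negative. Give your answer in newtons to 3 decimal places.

-646.379

N=7 nodes, M=11 members, R=3 reactions → 2N=14, M+R=14
member 0 (0-1): L=5.0029, (cx,cy)=(0.2906,0.9568)
member 1 (0-2): L=3.1390, (cx,cy)=(1.0000,0.0000)
member 2 (1-2): L=5.0749, (cx,cy)=(0.3320,-0.9433)
member 3 (1-3): L=3.0871, (cx,cy)=(1.0000,-0.0091)
member 4 (2-3): L=4.9612, (cx,cy)=(0.2826,0.9592)
member 5 (2-4): L=3.0020, (cx,cy)=(1.0000,0.0000)
member 6 (3-4): L=5.0208, (cx,cy)=(0.3187,-0.9479)
member 7 (3-5): L=3.5090, (cx,cy)=(0.9983,0.0584)
member 8 (4-5): L=5.3163, (cx,cy)=(0.3580,0.9337)
member 9 (4-6): L=3.3590, (cx,cy)=(1.0000,0.0000)
member 10 (5-6): L=5.1731, (cx,cy)=(0.2815,-0.9596)
solve A·x = −loads:
  F[0-1] = -758.6904 N (compression)
  F[0-2] = -3593.7028 N (compression)
  F[1-2] = +774.1937 N (tension)
  F[1-3] = -477.5695 N (compression)
  F[2-3] = +680.9308 N (tension)
  F[2-4] = +971.3844 N (tension)
  F[3-4] = -1023.3225 N (compression)
  F[3-5] = -646.3795 N (compression)
  F[4-5] = +1038.8036 N (tension)
  F[4-6] = +273.4276 N (tension)
  F[5-6] = -971.4803 N (compression)
  Rx@0 = +3814.2000 N
  Ry@0 = +725.9423 N
  Ry@6 = +932.2077 N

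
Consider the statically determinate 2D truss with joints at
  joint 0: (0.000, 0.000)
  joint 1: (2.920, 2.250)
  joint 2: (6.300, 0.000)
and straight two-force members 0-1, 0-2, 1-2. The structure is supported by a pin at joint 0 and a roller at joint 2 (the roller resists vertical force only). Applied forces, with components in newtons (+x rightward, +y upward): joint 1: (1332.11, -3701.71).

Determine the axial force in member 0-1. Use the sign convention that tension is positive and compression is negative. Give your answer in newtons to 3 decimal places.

-2474.324

N=3 nodes, M=3 members, R=3 reactions → 2N=6, M+R=6
member 0 (0-1): L=3.6863, (cx,cy)=(0.7921,0.6104)
member 1 (0-2): L=6.3000, (cx,cy)=(1.0000,0.0000)
member 2 (1-2): L=4.0604, (cx,cy)=(0.8324,-0.5541)
solve A·x = −loads:
  F[0-1] = -2474.3238 N (compression)
  F[0-2] = +3292.0701 N (tension)
  F[1-2] = -3954.7759 N (compression)
  Rx@0 = -1332.1100 N
  Ry@0 = +1510.2432 N
  Ry@2 = +2191.4668 N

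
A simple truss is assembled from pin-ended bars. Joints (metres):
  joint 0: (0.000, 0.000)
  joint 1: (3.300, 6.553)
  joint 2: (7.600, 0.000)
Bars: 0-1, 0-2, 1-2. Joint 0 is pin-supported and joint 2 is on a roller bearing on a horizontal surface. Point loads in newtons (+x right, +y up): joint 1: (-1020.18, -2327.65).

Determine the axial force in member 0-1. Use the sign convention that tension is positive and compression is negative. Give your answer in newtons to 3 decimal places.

N=3 nodes, M=3 members, R=3 reactions → 2N=6, M+R=6
member 0 (0-1): L=7.3370, (cx,cy)=(0.4498,0.8931)
member 1 (0-2): L=7.6000, (cx,cy)=(1.0000,0.0000)
member 2 (1-2): L=7.8378, (cx,cy)=(0.5486,-0.8361)
solve A·x = −loads:
  F[0-1] = -2459.4026 N (compression)
  F[0-2] = +85.9956 N (tension)
  F[1-2] = -156.7489 N (compression)
  Rx@0 = +1020.1800 N
  Ry@0 = +2196.5966 N
  Ry@2 = +131.0533 N

-2459.403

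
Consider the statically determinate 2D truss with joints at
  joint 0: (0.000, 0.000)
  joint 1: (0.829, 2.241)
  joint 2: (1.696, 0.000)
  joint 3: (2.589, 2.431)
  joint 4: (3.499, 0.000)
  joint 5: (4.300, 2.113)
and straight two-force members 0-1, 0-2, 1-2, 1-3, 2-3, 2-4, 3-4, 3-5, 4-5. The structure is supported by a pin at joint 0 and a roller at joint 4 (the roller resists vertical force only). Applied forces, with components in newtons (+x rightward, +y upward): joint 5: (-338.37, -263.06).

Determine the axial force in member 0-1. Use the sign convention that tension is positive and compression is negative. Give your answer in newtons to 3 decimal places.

-153.662

N=6 nodes, M=9 members, R=3 reactions → 2N=12, M+R=12
member 0 (0-1): L=2.3894, (cx,cy)=(0.3469,0.9379)
member 1 (0-2): L=1.6960, (cx,cy)=(1.0000,0.0000)
member 2 (1-2): L=2.4029, (cx,cy)=(0.3608,-0.9326)
member 3 (1-3): L=1.7702, (cx,cy)=(0.9942,0.1073)
member 4 (2-3): L=2.5898, (cx,cy)=(0.3448,0.9387)
member 5 (2-4): L=1.8030, (cx,cy)=(1.0000,0.0000)
member 6 (3-4): L=2.5957, (cx,cy)=(0.3506,-0.9365)
member 7 (3-5): L=1.7403, (cx,cy)=(0.9832,-0.1827)
member 8 (4-5): L=2.2597, (cx,cy)=(0.3545,0.9351)
solve A·x = −loads:
  F[0-1] = -153.6615 N (compression)
  F[0-2] = -285.0577 N (compression)
  F[1-2] = +142.4076 N (tension)
  F[1-3] = -105.3040 N (compression)
  F[2-3] = -141.4918 N (compression)
  F[2-4] = -184.8865 N (compression)
  F[3-4] = +198.1260 N (tension)
  F[3-5] = -226.7592 N (compression)
  F[4-5] = -325.6394 N (compression)
  Rx@0 = +338.3700 N
  Ry@0 = +144.1168 N
  Ry@4 = +118.9432 N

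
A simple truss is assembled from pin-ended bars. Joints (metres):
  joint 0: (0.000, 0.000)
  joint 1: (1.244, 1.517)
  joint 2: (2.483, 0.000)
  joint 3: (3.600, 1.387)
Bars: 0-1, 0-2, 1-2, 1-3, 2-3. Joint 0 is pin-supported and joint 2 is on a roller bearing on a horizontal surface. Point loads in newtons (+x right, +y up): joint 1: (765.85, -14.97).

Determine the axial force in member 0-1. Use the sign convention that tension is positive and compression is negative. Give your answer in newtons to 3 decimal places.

N=4 nodes, M=5 members, R=3 reactions → 2N=8, M+R=8
member 0 (0-1): L=1.9618, (cx,cy)=(0.6341,0.7733)
member 1 (0-2): L=2.4830, (cx,cy)=(1.0000,0.0000)
member 2 (1-2): L=1.9587, (cx,cy)=(0.6326,-0.7745)
member 3 (1-3): L=2.3596, (cx,cy)=(0.9985,-0.0551)
member 4 (2-3): L=1.7809, (cx,cy)=(0.6272,0.7788)
solve A·x = −loads:
  F[0-1] = +595.4451 N (tension)
  F[0-2] = +388.2795 N (tension)
  F[1-2] = -613.8125 N (compression)
  F[1-3] = -0.0000 N (compression)
  F[2-3] = +0.0000 N (tension)
  Rx@0 = -765.8500 N
  Ry@0 = -460.4296 N
  Ry@2 = +475.3996 N

595.445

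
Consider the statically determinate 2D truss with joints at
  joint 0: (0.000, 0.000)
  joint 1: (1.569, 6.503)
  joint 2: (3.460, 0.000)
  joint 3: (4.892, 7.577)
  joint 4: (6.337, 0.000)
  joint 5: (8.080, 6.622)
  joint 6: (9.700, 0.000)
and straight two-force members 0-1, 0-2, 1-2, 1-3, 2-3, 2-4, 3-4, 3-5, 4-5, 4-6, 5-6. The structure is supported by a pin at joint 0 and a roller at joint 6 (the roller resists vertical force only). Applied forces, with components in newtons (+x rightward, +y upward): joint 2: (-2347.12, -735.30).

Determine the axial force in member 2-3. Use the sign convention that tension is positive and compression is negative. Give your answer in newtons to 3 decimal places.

N=7 nodes, M=11 members, R=3 reactions → 2N=14, M+R=14
member 0 (0-1): L=6.6896, (cx,cy)=(0.2345,0.9721)
member 1 (0-2): L=3.4600, (cx,cy)=(1.0000,0.0000)
member 2 (1-2): L=6.7724, (cx,cy)=(0.2792,-0.9602)
member 3 (1-3): L=3.4922, (cx,cy)=(0.9515,0.3075)
member 4 (2-3): L=7.7111, (cx,cy)=(0.1857,0.9826)
member 5 (2-4): L=2.8770, (cx,cy)=(1.0000,0.0000)
member 6 (3-4): L=7.7136, (cx,cy)=(0.1873,-0.9823)
member 7 (3-5): L=3.3280, (cx,cy)=(0.9579,-0.2870)
member 8 (4-5): L=6.8475, (cx,cy)=(0.2545,0.9671)
member 9 (4-6): L=3.3630, (cx,cy)=(1.0000,0.0000)
member 10 (5-6): L=6.8173, (cx,cy)=(0.2376,-0.9714)
solve A·x = −loads:
  F[0-1] = -486.5908 N (compression)
  F[0-2] = -2232.9935 N (compression)
  F[1-2] = +415.1771 N (tension)
  F[1-3] = -241.7708 N (compression)
  F[2-3] = +342.5953 N (tension)
  F[2-4] = +166.4317 N (tension)
  F[3-4] = -229.3572 N (compression)
  F[3-5] = -128.8864 N (compression)
  F[4-5] = +232.9705 N (tension)
  F[4-6] = +64.1645 N (tension)
  F[5-6] = -270.0168 N (compression)
  Rx@0 = +2347.1200 N
  Ry@0 = +473.0177 N
  Ry@6 = +262.2823 N

342.595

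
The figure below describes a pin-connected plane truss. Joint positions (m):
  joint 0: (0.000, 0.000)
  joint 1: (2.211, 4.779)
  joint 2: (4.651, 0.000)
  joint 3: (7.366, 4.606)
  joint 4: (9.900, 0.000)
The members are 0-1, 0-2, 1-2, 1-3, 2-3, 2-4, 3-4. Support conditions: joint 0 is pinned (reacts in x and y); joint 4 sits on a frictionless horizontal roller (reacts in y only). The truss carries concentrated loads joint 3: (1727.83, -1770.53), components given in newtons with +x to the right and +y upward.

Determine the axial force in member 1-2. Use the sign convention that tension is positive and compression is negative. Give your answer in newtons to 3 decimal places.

N=5 nodes, M=7 members, R=3 reactions → 2N=10, M+R=10
member 0 (0-1): L=5.2657, (cx,cy)=(0.4199,0.9076)
member 1 (0-2): L=4.6510, (cx,cy)=(1.0000,0.0000)
member 2 (1-2): L=5.3659, (cx,cy)=(0.4547,-0.8906)
member 3 (1-3): L=5.1579, (cx,cy)=(0.9994,-0.0335)
member 4 (2-3): L=5.3466, (cx,cy)=(0.5078,0.8615)
member 5 (2-4): L=5.2490, (cx,cy)=(1.0000,0.0000)
member 6 (3-4): L=5.2570, (cx,cy)=(0.4820,-0.8762)
solve A·x = −loads:
  F[0-1] = +386.4066 N (tension)
  F[0-2] = +1565.5821 N (tension)
  F[1-2] = -406.8427 N (compression)
  F[1-3] = +347.4456 N (tension)
  F[2-3] = +420.6110 N (tension)
  F[2-4] = +1166.9951 N (tension)
  F[3-4] = -2421.0463 N (compression)
  Rx@0 = -1727.8300 N
  Ry@0 = -350.6931 N
  Ry@4 = +2121.2231 N

-406.843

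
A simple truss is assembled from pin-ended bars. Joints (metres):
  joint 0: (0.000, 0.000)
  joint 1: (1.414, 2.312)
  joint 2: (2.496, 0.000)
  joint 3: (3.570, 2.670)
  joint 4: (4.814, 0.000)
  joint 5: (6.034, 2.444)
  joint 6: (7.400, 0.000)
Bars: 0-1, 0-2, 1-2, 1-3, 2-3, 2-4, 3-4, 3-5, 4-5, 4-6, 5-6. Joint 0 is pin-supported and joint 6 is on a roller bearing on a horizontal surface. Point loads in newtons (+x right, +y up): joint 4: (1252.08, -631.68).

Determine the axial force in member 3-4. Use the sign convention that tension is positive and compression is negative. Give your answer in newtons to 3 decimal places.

285.602

N=7 nodes, M=11 members, R=3 reactions → 2N=14, M+R=14
member 0 (0-1): L=2.7101, (cx,cy)=(0.5217,0.8531)
member 1 (0-2): L=2.4960, (cx,cy)=(1.0000,0.0000)
member 2 (1-2): L=2.5527, (cx,cy)=(0.4239,-0.9057)
member 3 (1-3): L=2.1855, (cx,cy)=(0.9865,0.1638)
member 4 (2-3): L=2.8779, (cx,cy)=(0.3732,0.9278)
member 5 (2-4): L=2.3180, (cx,cy)=(1.0000,0.0000)
member 6 (3-4): L=2.9456, (cx,cy)=(0.4223,-0.9064)
member 7 (3-5): L=2.4743, (cx,cy)=(0.9958,-0.0913)
member 8 (4-5): L=2.7316, (cx,cy)=(0.4466,0.8947)
member 9 (4-6): L=2.5860, (cx,cy)=(1.0000,0.0000)
member 10 (5-6): L=2.7998, (cx,cy)=(0.4879,-0.8729)
solve A·x = −loads:
  F[0-1] = -258.7583 N (compression)
  F[0-2] = +1387.0868 N (tension)
  F[1-2] = +203.1839 N (tension)
  F[1-3] = -224.1585 N (compression)
  F[2-3] = -198.3584 N (compression)
  F[2-4] = +1547.2355 N (tension)
  F[3-4] = +285.6016 N (tension)
  F[3-5] = -417.5182 N (compression)
  F[4-5] = +416.6650 N (tension)
  F[4-6] = +229.6788 N (tension)
  F[5-6] = -470.7639 N (compression)
  Rx@0 = -1252.0800 N
  Ry@0 = +220.7466 N
  Ry@6 = +410.9334 N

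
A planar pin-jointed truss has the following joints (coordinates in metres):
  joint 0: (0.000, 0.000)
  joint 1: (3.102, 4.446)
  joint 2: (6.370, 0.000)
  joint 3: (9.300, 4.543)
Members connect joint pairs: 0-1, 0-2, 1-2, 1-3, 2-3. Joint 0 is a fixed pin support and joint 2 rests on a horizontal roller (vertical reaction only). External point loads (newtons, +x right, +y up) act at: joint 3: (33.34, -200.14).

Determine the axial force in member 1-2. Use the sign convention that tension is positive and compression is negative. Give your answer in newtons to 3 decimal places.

N=4 nodes, M=5 members, R=3 reactions → 2N=8, M+R=8
member 0 (0-1): L=5.4212, (cx,cy)=(0.5722,0.8201)
member 1 (0-2): L=6.3700, (cx,cy)=(1.0000,0.0000)
member 2 (1-2): L=5.5179, (cx,cy)=(0.5923,-0.8057)
member 3 (1-3): L=6.1988, (cx,cy)=(0.9999,0.0156)
member 4 (2-3): L=5.4059, (cx,cy)=(0.5420,0.8404)
solve A·x = −loads:
  F[0-1] = +141.2433 N (tension)
  F[0-2] = -47.4793 N (compression)
  F[1-2] = -140.5750 N (compression)
  F[1-3] = +164.0962 N (tension)
  F[2-3] = -241.2102 N (compression)
  Rx@0 = -33.3400 N
  Ry@0 = -115.8358 N
  Ry@2 = +315.9758 N

-140.575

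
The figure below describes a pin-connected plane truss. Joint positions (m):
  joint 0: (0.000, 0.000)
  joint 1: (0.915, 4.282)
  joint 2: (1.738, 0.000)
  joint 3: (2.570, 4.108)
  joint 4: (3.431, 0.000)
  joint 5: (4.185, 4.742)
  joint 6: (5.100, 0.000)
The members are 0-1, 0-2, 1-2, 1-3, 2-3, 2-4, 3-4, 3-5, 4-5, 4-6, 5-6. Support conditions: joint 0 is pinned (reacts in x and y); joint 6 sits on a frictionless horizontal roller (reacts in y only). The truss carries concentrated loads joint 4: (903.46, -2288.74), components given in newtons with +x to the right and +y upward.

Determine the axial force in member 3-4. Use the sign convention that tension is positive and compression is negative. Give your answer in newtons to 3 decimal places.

N=7 nodes, M=11 members, R=3 reactions → 2N=14, M+R=14
member 0 (0-1): L=4.3787, (cx,cy)=(0.2090,0.9779)
member 1 (0-2): L=1.7380, (cx,cy)=(1.0000,0.0000)
member 2 (1-2): L=4.3604, (cx,cy)=(0.1887,-0.9820)
member 3 (1-3): L=1.6641, (cx,cy)=(0.9945,-0.1046)
member 4 (2-3): L=4.1914, (cx,cy)=(0.1985,0.9801)
member 5 (2-4): L=1.6930, (cx,cy)=(1.0000,0.0000)
member 6 (3-4): L=4.1973, (cx,cy)=(0.2051,-0.9787)
member 7 (3-5): L=1.7350, (cx,cy)=(0.9308,0.3654)
member 8 (4-5): L=4.8016, (cx,cy)=(0.1570,0.9876)
member 9 (4-6): L=1.6690, (cx,cy)=(1.0000,0.0000)
member 10 (5-6): L=4.8295, (cx,cy)=(0.1895,-0.9819)
solve A·x = −loads:
  F[0-1] = -765.9107 N (compression)
  F[0-2] = +1063.5105 N (tension)
  F[1-2] = +795.9288 N (tension)
  F[1-3] = -311.9885 N (compression)
  F[2-3] = -797.4924 N (compression)
  F[2-4] = +1372.0417 N (tension)
  F[3-4] = +533.4372 N (tension)
  F[3-5] = -620.9511 N (compression)
  F[4-5] = +1788.8401 N (tension)
  F[4-6] = +297.1027 N (tension)
  F[5-6] = -1568.1406 N (compression)
  Rx@0 = -903.4600 N
  Ry@0 = +749.0014 N
  Ry@6 = +1539.7386 N

533.437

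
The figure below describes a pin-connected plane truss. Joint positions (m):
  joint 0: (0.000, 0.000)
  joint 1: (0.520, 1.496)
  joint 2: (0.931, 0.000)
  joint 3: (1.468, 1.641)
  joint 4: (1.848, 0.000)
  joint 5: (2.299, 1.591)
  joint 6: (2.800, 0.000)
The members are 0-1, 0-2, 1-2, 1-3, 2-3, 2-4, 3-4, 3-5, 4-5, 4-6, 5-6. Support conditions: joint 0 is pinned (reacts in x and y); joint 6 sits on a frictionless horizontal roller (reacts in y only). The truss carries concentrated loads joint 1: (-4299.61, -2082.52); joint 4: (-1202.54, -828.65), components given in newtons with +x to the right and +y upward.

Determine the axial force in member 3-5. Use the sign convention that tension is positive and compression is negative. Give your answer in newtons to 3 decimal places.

N=7 nodes, M=11 members, R=3 reactions → 2N=14, M+R=14
member 0 (0-1): L=1.5838, (cx,cy)=(0.3283,0.9446)
member 1 (0-2): L=0.9310, (cx,cy)=(1.0000,0.0000)
member 2 (1-2): L=1.5514, (cx,cy)=(0.2649,-0.9643)
member 3 (1-3): L=0.9590, (cx,cy)=(0.9885,0.1512)
member 4 (2-3): L=1.7266, (cx,cy)=(0.3110,0.9504)
member 5 (2-4): L=0.9170, (cx,cy)=(1.0000,0.0000)
member 6 (3-4): L=1.6844, (cx,cy)=(0.2256,-0.9742)
member 7 (3-5): L=0.8325, (cx,cy)=(0.9982,-0.0601)
member 8 (4-5): L=1.6537, (cx,cy)=(0.2727,0.9621)
member 9 (4-6): L=0.9520, (cx,cy)=(1.0000,0.0000)
member 10 (5-6): L=1.6680, (cx,cy)=(0.3004,-0.9538)
solve A·x = −loads:
  F[0-1] = -4525.6047 N (compression)
  F[0-2] = -4016.2822 N (compression)
  F[1-2] = +2610.0739 N (tension)
  F[1-3] = +2146.9715 N (tension)
  F[2-3] = -2648.1505 N (compression)
  F[2-4] = -2501.2271 N (compression)
  F[3-4] = +2200.6704 N (tension)
  F[3-5] = +803.6743 N (tension)
  F[4-5] = -1367.1130 N (compression)
  F[4-6] = -429.3792 N (compression)
  F[5-6] = +1429.5648 N (tension)
  Rx@0 = +5502.1500 N
  Ry@0 = +4274.7275 N
  Ry@6 = -1363.5575 N

803.674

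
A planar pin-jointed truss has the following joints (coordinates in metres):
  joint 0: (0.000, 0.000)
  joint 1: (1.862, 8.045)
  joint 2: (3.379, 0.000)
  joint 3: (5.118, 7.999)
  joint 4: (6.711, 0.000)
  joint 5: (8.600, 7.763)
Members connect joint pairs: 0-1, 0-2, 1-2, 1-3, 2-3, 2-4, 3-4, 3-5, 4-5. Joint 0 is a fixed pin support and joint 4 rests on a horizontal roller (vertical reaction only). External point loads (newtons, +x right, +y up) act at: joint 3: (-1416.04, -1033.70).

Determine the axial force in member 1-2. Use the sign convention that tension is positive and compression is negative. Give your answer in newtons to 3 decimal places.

1978.955

N=6 nodes, M=9 members, R=3 reactions → 2N=12, M+R=12
member 0 (0-1): L=8.2577, (cx,cy)=(0.2255,0.9742)
member 1 (0-2): L=3.3790, (cx,cy)=(1.0000,0.0000)
member 2 (1-2): L=8.1868, (cx,cy)=(0.1853,-0.9827)
member 3 (1-3): L=3.2563, (cx,cy)=(0.9999,-0.0141)
member 4 (2-3): L=8.1858, (cx,cy)=(0.2124,0.9772)
member 5 (2-4): L=3.3320, (cx,cy)=(1.0000,0.0000)
member 6 (3-4): L=8.1561, (cx,cy)=(0.1953,-0.9807)
member 7 (3-5): L=3.4900, (cx,cy)=(0.9977,-0.0676)
member 8 (4-5): L=7.9895, (cx,cy)=(0.2364,0.9716)
solve A·x = −loads:
  F[0-1] = -1984.2857 N (compression)
  F[0-2] = -968.6086 N (compression)
  F[1-2] = +1978.9555 N (tension)
  F[1-3] = -814.2108 N (compression)
  F[2-3] = -1990.1103 N (compression)
  F[2-4] = -179.1319 N (compression)
  F[3-4] = +917.1462 N (tension)
  F[3-5] = -0.0000 N (compression)
  F[4-5] = +0.0000 N (tension)
  Rx@0 = +1416.0400 N
  Ry@0 = +1933.1825 N
  Ry@4 = -899.4825 N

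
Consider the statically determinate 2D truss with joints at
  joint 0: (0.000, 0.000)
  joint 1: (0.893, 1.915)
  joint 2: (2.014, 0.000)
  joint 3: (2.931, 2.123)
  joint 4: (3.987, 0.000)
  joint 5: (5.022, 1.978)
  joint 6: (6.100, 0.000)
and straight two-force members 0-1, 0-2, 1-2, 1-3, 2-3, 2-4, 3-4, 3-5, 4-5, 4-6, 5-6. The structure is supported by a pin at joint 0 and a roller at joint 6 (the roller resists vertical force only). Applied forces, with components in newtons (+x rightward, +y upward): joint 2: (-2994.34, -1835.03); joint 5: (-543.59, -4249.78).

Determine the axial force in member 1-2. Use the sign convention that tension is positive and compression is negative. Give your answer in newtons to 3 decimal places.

2245.679

N=7 nodes, M=11 members, R=3 reactions → 2N=14, M+R=14
member 0 (0-1): L=2.1130, (cx,cy)=(0.4226,0.9063)
member 1 (0-2): L=2.0140, (cx,cy)=(1.0000,0.0000)
member 2 (1-2): L=2.2190, (cx,cy)=(0.5052,-0.8630)
member 3 (1-3): L=2.0486, (cx,cy)=(0.9948,0.1015)
member 4 (2-3): L=2.3126, (cx,cy)=(0.3965,0.9180)
member 5 (2-4): L=1.9730, (cx,cy)=(1.0000,0.0000)
member 6 (3-4): L=2.3711, (cx,cy)=(0.4454,-0.8954)
member 7 (3-5): L=2.0960, (cx,cy)=(0.9976,-0.0692)
member 8 (4-5): L=2.2324, (cx,cy)=(0.4636,0.8860)
member 9 (4-6): L=2.1130, (cx,cy)=(1.0000,0.0000)
member 10 (5-6): L=2.2527, (cx,cy)=(0.4785,-0.8781)
solve A·x = −loads:
  F[0-1] = -2379.4022 N (compression)
  F[0-2] = -2532.3319 N (compression)
  F[1-2] = +2245.6789 N (tension)
  F[1-3] = -2151.2039 N (compression)
  F[2-3] = -112.2114 N (compression)
  F[2-4] = +1640.9916 N (tension)
  F[3-4] = +547.0649 N (tension)
  F[3-5] = -2434.0521 N (compression)
  F[4-5] = -552.8193 N (compression)
  F[4-6] = +2140.9300 N (tension)
  F[5-6] = -4473.8687 N (compression)
  Rx@0 = +3537.9300 N
  Ry@0 = +2156.4617 N
  Ry@6 = +3928.3483 N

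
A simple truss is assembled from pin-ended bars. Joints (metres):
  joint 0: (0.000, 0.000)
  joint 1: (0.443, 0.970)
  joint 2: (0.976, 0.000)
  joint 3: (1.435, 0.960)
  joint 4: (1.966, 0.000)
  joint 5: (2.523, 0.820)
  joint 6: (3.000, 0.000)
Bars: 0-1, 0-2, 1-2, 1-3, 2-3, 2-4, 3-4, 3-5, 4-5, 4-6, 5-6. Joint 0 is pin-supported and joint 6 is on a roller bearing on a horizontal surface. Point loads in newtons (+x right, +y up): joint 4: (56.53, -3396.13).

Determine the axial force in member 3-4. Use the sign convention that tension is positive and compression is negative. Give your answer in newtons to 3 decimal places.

1717.172

N=7 nodes, M=11 members, R=3 reactions → 2N=14, M+R=14
member 0 (0-1): L=1.0664, (cx,cy)=(0.4154,0.9096)
member 1 (0-2): L=0.9760, (cx,cy)=(1.0000,0.0000)
member 2 (1-2): L=1.1068, (cx,cy)=(0.4816,-0.8764)
member 3 (1-3): L=0.9921, (cx,cy)=(0.9999,-0.0101)
member 4 (2-3): L=1.0641, (cx,cy)=(0.4314,0.9022)
member 5 (2-4): L=0.9900, (cx,cy)=(1.0000,0.0000)
member 6 (3-4): L=1.0971, (cx,cy)=(0.4840,-0.8751)
member 7 (3-5): L=1.0970, (cx,cy)=(0.9918,-0.1276)
member 8 (4-5): L=0.9913, (cx,cy)=(0.5619,0.8272)
member 9 (4-6): L=1.0340, (cx,cy)=(1.0000,0.0000)
member 10 (5-6): L=0.9486, (cx,cy)=(0.5028,-0.8644)
solve A·x = −loads:
  F[0-1] = -1286.8281 N (compression)
  F[0-2] = +591.1135 N (tension)
  F[1-2] = +1349.2272 N (tension)
  F[1-3] = -1184.3936 N (compression)
  F[2-3] = -1310.6798 N (compression)
  F[2-4] = +1806.2327 N (tension)
  F[3-4] = +1717.1723 N (tension)
  F[3-5] = -2602.1216 N (compression)
  F[4-5] = +2289.0298 N (tension)
  F[4-6] = +1294.6462 N (tension)
  F[5-6] = -2574.7605 N (compression)
  Rx@0 = -56.5300 N
  Ry@0 = +1170.5328 N
  Ry@6 = +2225.5972 N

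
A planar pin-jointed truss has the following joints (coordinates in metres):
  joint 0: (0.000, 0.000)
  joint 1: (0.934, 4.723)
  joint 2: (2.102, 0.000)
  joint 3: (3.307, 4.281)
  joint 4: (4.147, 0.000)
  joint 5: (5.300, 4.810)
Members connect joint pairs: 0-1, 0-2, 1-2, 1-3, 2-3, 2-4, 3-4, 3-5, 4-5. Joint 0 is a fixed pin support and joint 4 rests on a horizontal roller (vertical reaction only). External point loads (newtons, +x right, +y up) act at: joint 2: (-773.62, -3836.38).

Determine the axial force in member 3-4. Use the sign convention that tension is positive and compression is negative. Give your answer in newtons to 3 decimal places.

-1981.635

N=6 nodes, M=9 members, R=3 reactions → 2N=12, M+R=12
member 0 (0-1): L=4.8145, (cx,cy)=(0.1940,0.9810)
member 1 (0-2): L=2.1020, (cx,cy)=(1.0000,0.0000)
member 2 (1-2): L=4.8653, (cx,cy)=(0.2401,-0.9708)
member 3 (1-3): L=2.4138, (cx,cy)=(0.9831,-0.1831)
member 4 (2-3): L=4.4474, (cx,cy)=(0.2709,0.9626)
member 5 (2-4): L=2.0450, (cx,cy)=(1.0000,0.0000)
member 6 (3-4): L=4.3626, (cx,cy)=(0.1925,-0.9813)
member 7 (3-5): L=2.0620, (cx,cy)=(0.9665,0.2565)
member 8 (4-5): L=4.9463, (cx,cy)=(0.2331,0.9725)
solve A·x = −loads:
  F[0-1] = -1928.4620 N (compression)
  F[0-2] = -399.5009 N (compression)
  F[1-2] = +2118.1679 N (tension)
  F[1-3] = -897.8044 N (compression)
  F[2-3] = +1849.3317 N (tension)
  F[2-4] = +381.5525 N (tension)
  F[3-4] = -1981.6351 N (compression)
  F[3-5] = +0.0000 N (tension)
  F[4-5] = -0.0000 N (compression)
  Rx@0 = +773.6200 N
  Ry@0 = +1891.8247 N
  Ry@4 = +1944.5553 N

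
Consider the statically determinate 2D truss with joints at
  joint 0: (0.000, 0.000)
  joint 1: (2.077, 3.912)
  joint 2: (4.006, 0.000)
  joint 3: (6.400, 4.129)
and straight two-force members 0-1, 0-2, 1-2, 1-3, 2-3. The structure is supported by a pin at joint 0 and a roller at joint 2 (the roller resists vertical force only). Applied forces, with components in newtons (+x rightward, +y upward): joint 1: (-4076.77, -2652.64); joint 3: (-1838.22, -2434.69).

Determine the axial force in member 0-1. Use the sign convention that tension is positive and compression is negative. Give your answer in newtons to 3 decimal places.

-6451.426

N=4 nodes, M=5 members, R=3 reactions → 2N=8, M+R=8
member 0 (0-1): L=4.4292, (cx,cy)=(0.4689,0.8832)
member 1 (0-2): L=4.0060, (cx,cy)=(1.0000,0.0000)
member 2 (1-2): L=4.3617, (cx,cy)=(0.4423,-0.8969)
member 3 (1-3): L=4.3284, (cx,cy)=(0.9987,0.0501)
member 4 (2-3): L=4.7728, (cx,cy)=(0.5016,0.8651)
solve A·x = −loads:
  F[0-1] = -6451.4263 N (compression)
  F[0-2] = -2889.6897 N (compression)
  F[1-2] = +3371.0006 N (tension)
  F[1-3] = -439.9240 N (compression)
  F[2-3] = -2788.8326 N (compression)
  Rx@0 = +5914.9900 N
  Ry@0 = +5698.1102 N
  Ry@2 = -610.7802 N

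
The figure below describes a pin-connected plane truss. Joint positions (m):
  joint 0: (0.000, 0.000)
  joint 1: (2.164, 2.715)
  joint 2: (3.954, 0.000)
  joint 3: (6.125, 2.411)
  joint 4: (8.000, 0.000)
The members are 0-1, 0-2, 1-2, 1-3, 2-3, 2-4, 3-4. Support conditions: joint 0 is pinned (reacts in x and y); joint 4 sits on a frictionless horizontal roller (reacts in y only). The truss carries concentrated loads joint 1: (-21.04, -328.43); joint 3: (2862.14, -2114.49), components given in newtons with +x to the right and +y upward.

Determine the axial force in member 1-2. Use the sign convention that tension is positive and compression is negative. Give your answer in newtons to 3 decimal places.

N=5 nodes, M=7 members, R=3 reactions → 2N=10, M+R=10
member 0 (0-1): L=3.4719, (cx,cy)=(0.6233,0.7820)
member 1 (0-2): L=3.9540, (cx,cy)=(1.0000,0.0000)
member 2 (1-2): L=3.2520, (cx,cy)=(0.5504,-0.8349)
member 3 (1-3): L=3.9726, (cx,cy)=(0.9971,-0.0765)
member 4 (2-3): L=3.2444, (cx,cy)=(0.6692,0.7431)
member 5 (2-4): L=4.0460, (cx,cy)=(1.0000,0.0000)
member 6 (3-4): L=3.0543, (cx,cy)=(0.6139,-0.7894)
solve A·x = −loads:
  F[0-1] = +153.7916 N (tension)
  F[0-2] = +2745.2434 N (tension)
  F[1-2] = -577.3988 N (compression)
  F[1-3] = +435.9956 N (tension)
  F[2-3] = +648.6892 N (tension)
  F[2-4] = +1993.3511 N (tension)
  F[3-4] = -3247.0539 N (compression)
  Rx@0 = -2841.1000 N
  Ry@0 = -120.2637 N
  Ry@4 = +2563.1837 N

-577.399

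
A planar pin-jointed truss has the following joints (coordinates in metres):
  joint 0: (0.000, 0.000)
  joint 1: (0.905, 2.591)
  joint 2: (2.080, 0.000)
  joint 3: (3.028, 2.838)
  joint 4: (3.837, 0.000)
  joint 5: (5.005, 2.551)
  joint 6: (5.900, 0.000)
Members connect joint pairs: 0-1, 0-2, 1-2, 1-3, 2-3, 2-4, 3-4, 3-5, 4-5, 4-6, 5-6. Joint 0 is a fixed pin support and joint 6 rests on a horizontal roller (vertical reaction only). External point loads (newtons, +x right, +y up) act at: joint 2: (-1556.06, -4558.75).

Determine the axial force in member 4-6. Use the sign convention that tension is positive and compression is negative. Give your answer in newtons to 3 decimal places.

563.858

N=7 nodes, M=11 members, R=3 reactions → 2N=14, M+R=14
member 0 (0-1): L=2.7445, (cx,cy)=(0.3297,0.9441)
member 1 (0-2): L=2.0800, (cx,cy)=(1.0000,0.0000)
member 2 (1-2): L=2.8450, (cx,cy)=(0.4130,-0.9107)
member 3 (1-3): L=2.1373, (cx,cy)=(0.9933,0.1156)
member 4 (2-3): L=2.9921, (cx,cy)=(0.3168,0.9485)
member 5 (2-4): L=1.7570, (cx,cy)=(1.0000,0.0000)
member 6 (3-4): L=2.9511, (cx,cy)=(0.2741,-0.9617)
member 7 (3-5): L=1.9977, (cx,cy)=(0.9896,-0.1437)
member 8 (4-5): L=2.8057, (cx,cy)=(0.4163,0.9092)
member 9 (4-6): L=2.0630, (cx,cy)=(1.0000,0.0000)
member 10 (5-6): L=2.7034, (cx,cy)=(0.3311,-0.9436)
solve A·x = −loads:
  F[0-1] = -3126.4659 N (compression)
  F[0-2] = -525.1084 N (compression)
  F[1-2] = +2953.3946 N (tension)
  F[1-3] = -2265.9100 N (compression)
  F[2-3] = +1970.5296 N (tension)
  F[2-4] = +1626.4067 N (tension)
  F[3-4] = -1487.2089 N (compression)
  F[3-5] = -1231.4790 N (compression)
  F[4-5] = +1573.0203 N (tension)
  F[4-6] = +563.8579 N (tension)
  F[5-6] = -1703.1955 N (compression)
  Rx@0 = +1556.0600 N
  Ry@0 = +2951.5975 N
  Ry@6 = +1607.1525 N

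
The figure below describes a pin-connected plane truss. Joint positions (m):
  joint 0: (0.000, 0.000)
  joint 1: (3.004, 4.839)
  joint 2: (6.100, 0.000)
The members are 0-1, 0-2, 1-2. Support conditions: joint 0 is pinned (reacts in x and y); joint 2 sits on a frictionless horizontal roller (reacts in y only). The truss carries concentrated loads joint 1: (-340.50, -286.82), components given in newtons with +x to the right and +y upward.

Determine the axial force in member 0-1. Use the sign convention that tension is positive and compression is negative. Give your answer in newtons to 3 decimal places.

-489.269

N=3 nodes, M=3 members, R=3 reactions → 2N=6, M+R=6
member 0 (0-1): L=5.6956, (cx,cy)=(0.5274,0.8496)
member 1 (0-2): L=6.1000, (cx,cy)=(1.0000,0.0000)
member 2 (1-2): L=5.7447, (cx,cy)=(0.5389,-0.8423)
solve A·x = −loads:
  F[0-1] = -489.2693 N (compression)
  F[0-2] = -82.4476 N (compression)
  F[1-2] = +152.9824 N (tension)
  Rx@0 = +340.5000 N
  Ry@0 = +415.6843 N
  Ry@2 = -128.8643 N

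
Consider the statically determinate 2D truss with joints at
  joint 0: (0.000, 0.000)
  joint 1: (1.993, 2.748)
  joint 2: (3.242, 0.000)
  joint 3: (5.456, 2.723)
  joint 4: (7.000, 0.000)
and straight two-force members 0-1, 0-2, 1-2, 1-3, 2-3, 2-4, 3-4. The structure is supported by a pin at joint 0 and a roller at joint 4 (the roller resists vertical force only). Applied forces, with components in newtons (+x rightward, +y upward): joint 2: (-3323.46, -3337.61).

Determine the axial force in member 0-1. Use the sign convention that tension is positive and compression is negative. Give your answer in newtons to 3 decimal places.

-2213.456

N=5 nodes, M=7 members, R=3 reactions → 2N=10, M+R=10
member 0 (0-1): L=3.3946, (cx,cy)=(0.5871,0.8095)
member 1 (0-2): L=3.2420, (cx,cy)=(1.0000,0.0000)
member 2 (1-2): L=3.0185, (cx,cy)=(0.4138,-0.9104)
member 3 (1-3): L=3.4631, (cx,cy)=(1.0000,-0.0072)
member 4 (2-3): L=3.5095, (cx,cy)=(0.6309,0.7759)
member 5 (2-4): L=3.7580, (cx,cy)=(1.0000,0.0000)
member 6 (3-4): L=3.1303, (cx,cy)=(0.4932,-0.8699)
solve A·x = −loads:
  F[0-1] = -2213.4555 N (compression)
  F[0-2] = -2023.9342 N (compression)
  F[1-2] = +1985.0339 N (tension)
  F[1-3] = -2120.9444 N (compression)
  F[2-3] = +1972.5312 N (tension)
  F[2-4] = +876.4966 N (tension)
  F[3-4] = -1776.9957 N (compression)
  Rx@0 = +3323.4600 N
  Ry@0 = +1791.8198 N
  Ry@4 = +1545.7902 N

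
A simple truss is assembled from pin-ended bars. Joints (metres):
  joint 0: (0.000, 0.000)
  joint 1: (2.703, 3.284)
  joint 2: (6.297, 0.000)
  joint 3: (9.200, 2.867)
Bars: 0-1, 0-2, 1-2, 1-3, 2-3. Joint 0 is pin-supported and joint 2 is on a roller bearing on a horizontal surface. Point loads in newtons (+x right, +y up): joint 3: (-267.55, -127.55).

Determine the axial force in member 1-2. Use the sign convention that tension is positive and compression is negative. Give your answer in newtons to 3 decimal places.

105.779

N=4 nodes, M=5 members, R=3 reactions → 2N=8, M+R=8
member 0 (0-1): L=4.2533, (cx,cy)=(0.6355,0.7721)
member 1 (0-2): L=6.2970, (cx,cy)=(1.0000,0.0000)
member 2 (1-2): L=4.8684, (cx,cy)=(0.7382,-0.6746)
member 3 (1-3): L=6.5104, (cx,cy)=(0.9979,-0.0641)
member 4 (2-3): L=4.0801, (cx,cy)=(0.7115,0.7027)
solve A·x = −loads:
  F[0-1] = -81.6115 N (compression)
  F[0-2] = -215.6858 N (compression)
  F[1-2] = +105.7785 N (tension)
  F[1-3] = -130.2202 N (compression)
  F[2-3] = -193.3890 N (compression)
  Rx@0 = +267.5500 N
  Ry@0 = +63.0123 N
  Ry@2 = +64.5377 N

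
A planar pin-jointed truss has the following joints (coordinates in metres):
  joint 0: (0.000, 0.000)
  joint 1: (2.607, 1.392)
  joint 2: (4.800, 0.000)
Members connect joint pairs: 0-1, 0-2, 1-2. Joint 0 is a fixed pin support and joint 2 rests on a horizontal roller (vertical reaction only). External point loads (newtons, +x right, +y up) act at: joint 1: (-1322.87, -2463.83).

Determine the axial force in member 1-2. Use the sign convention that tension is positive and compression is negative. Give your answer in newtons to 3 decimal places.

N=3 nodes, M=3 members, R=3 reactions → 2N=6, M+R=6
member 0 (0-1): L=2.9554, (cx,cy)=(0.8821,0.4710)
member 1 (0-2): L=4.8000, (cx,cy)=(1.0000,0.0000)
member 2 (1-2): L=2.5975, (cx,cy)=(0.8443,-0.5359)
solve A·x = −loads:
  F[0-1] = -3204.3813 N (compression)
  F[0-2] = +1503.8046 N (tension)
  F[1-2] = -1781.1699 N (compression)
  Rx@0 = +1322.8700 N
  Ry@0 = +1509.2946 N
  Ry@2 = +954.5354 N

-1781.170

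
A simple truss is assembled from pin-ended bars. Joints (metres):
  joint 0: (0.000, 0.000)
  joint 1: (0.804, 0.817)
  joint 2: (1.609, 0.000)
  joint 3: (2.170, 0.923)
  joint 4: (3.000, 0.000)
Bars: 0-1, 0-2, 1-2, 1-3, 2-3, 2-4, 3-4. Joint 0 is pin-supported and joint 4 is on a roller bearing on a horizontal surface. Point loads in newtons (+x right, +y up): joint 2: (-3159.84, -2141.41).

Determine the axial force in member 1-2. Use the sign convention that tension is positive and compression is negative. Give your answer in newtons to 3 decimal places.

1196.010

N=5 nodes, M=7 members, R=3 reactions → 2N=10, M+R=10
member 0 (0-1): L=1.1463, (cx,cy)=(0.7014,0.7128)
member 1 (0-2): L=1.6090, (cx,cy)=(1.0000,0.0000)
member 2 (1-2): L=1.1470, (cx,cy)=(0.7019,-0.7123)
member 3 (1-3): L=1.3701, (cx,cy)=(0.9970,0.0774)
member 4 (2-3): L=1.0801, (cx,cy)=(0.5194,0.8545)
member 5 (2-4): L=1.3910, (cx,cy)=(1.0000,0.0000)
member 6 (3-4): L=1.2413, (cx,cy)=(0.6687,-0.7436)
solve A·x = −loads:
  F[0-1] = -1393.0465 N (compression)
  F[0-2] = -2182.7385 N (compression)
  F[1-2] = +1196.0096 N (tension)
  F[1-3] = -1821.9893 N (compression)
  F[2-3] = +1508.9674 N (tension)
  F[2-4] = +1032.7876 N (tension)
  F[3-4] = -1544.5790 N (compression)
  Rx@0 = +3159.8400 N
  Ry@0 = +992.9004 N
  Ry@4 = +1148.5096 N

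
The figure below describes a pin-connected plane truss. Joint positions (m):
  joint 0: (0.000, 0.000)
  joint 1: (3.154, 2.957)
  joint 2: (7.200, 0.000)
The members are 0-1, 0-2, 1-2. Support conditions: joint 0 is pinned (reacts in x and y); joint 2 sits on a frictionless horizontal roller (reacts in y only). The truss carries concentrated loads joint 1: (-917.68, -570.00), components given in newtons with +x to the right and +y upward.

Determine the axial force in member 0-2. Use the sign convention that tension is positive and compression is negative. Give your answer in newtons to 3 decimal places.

-174.037

N=3 nodes, M=3 members, R=3 reactions → 2N=6, M+R=6
member 0 (0-1): L=4.3234, (cx,cy)=(0.7295,0.6840)
member 1 (0-2): L=7.2000, (cx,cy)=(1.0000,0.0000)
member 2 (1-2): L=5.0114, (cx,cy)=(0.8074,-0.5901)
solve A·x = −loads:
  F[0-1] = -1019.3549 N (compression)
  F[0-2] = -174.0374 N (compression)
  F[1-2] = +215.5631 N (tension)
  Rx@0 = +917.6800 N
  Ry@0 = +697.1944 N
  Ry@2 = -127.1944 N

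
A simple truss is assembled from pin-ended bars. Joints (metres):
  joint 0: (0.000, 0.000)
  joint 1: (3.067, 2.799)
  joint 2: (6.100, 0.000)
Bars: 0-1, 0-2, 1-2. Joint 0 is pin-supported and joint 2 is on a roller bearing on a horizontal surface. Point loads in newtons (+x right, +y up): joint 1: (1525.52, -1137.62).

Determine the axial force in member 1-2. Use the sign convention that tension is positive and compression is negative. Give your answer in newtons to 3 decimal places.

N=3 nodes, M=3 members, R=3 reactions → 2N=6, M+R=6
member 0 (0-1): L=4.1522, (cx,cy)=(0.7386,0.6741)
member 1 (0-2): L=6.1000, (cx,cy)=(1.0000,0.0000)
member 2 (1-2): L=4.1272, (cx,cy)=(0.7349,-0.6782)
solve A·x = −loads:
  F[0-1] = +199.3019 N (tension)
  F[0-2] = +1378.3073 N (tension)
  F[1-2] = -1875.5362 N (compression)
  Rx@0 = -1525.5200 N
  Ry@0 = -134.3490 N
  Ry@2 = +1271.9690 N

-1875.536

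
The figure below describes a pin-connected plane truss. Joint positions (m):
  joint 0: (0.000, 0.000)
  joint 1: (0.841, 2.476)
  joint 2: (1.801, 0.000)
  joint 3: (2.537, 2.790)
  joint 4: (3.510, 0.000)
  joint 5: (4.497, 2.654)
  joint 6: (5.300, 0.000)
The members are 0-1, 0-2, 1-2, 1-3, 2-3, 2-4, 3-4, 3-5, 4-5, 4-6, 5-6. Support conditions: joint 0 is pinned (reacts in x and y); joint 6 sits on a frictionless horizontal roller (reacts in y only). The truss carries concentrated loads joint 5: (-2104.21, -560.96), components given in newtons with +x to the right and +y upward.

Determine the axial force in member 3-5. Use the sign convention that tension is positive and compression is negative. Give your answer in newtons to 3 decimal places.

-1471.593

N=7 nodes, M=11 members, R=3 reactions → 2N=14, M+R=14
member 0 (0-1): L=2.6149, (cx,cy)=(0.3216,0.9469)
member 1 (0-2): L=1.8010, (cx,cy)=(1.0000,0.0000)
member 2 (1-2): L=2.6556, (cx,cy)=(0.3615,-0.9324)
member 3 (1-3): L=1.7248, (cx,cy)=(0.9833,0.1820)
member 4 (2-3): L=2.8854, (cx,cy)=(0.2551,0.9669)
member 5 (2-4): L=1.7090, (cx,cy)=(1.0000,0.0000)
member 6 (3-4): L=2.9548, (cx,cy)=(0.3293,-0.9442)
member 7 (3-5): L=1.9647, (cx,cy)=(0.9976,-0.0692)
member 8 (4-5): L=2.8316, (cx,cy)=(0.3486,0.9373)
member 9 (4-6): L=1.7900, (cx,cy)=(1.0000,0.0000)
member 10 (5-6): L=2.7728, (cx,cy)=(0.2896,-0.9571)
solve A·x = −loads:
  F[0-1] = -1202.5760 N (compression)
  F[0-2] = -1717.4438 N (compression)
  F[1-2] = +1067.8242 N (tension)
  F[1-3] = -785.9188 N (compression)
  F[2-3] = -1029.6687 N (compression)
  F[2-4] = -1068.7832 N (compression)
  F[3-4] = +1313.8252 N (tension)
  F[3-5] = -1471.5927 N (compression)
  F[4-5] = -1323.5582 N (compression)
  F[4-6] = -174.7974 N (compression)
  F[5-6] = +603.5884 N (tension)
  Rx@0 = +2104.2100 N
  Ry@0 = +1138.6838 N
  Ry@6 = -577.7238 N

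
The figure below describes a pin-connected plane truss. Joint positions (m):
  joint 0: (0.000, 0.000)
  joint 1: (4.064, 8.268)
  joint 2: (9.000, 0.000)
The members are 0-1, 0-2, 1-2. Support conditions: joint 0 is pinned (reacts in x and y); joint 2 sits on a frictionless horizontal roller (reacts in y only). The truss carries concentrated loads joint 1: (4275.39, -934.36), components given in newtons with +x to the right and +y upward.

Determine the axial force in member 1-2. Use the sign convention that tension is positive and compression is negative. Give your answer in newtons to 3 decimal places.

N=3 nodes, M=3 members, R=3 reactions → 2N=6, M+R=6
member 0 (0-1): L=9.2128, (cx,cy)=(0.4411,0.8974)
member 1 (0-2): L=9.0000, (cx,cy)=(1.0000,0.0000)
member 2 (1-2): L=9.6293, (cx,cy)=(0.5126,-0.8586)
solve A·x = −loads:
  F[0-1] = +3805.4820 N (tension)
  F[0-2] = +2596.6976 N (tension)
  F[1-2] = -5065.7310 N (compression)
  Rx@0 = -4275.3900 N
  Ry@0 = -3415.2137 N
  Ry@2 = +4349.5737 N

-5065.731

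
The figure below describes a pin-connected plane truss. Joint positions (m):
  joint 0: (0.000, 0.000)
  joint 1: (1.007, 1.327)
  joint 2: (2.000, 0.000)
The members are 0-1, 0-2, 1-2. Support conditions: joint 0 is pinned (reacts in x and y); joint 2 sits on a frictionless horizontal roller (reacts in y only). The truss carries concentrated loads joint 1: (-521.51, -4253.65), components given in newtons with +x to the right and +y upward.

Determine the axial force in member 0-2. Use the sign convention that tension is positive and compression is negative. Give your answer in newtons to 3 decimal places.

N=3 nodes, M=3 members, R=3 reactions → 2N=6, M+R=6
member 0 (0-1): L=1.6658, (cx,cy)=(0.6045,0.7966)
member 1 (0-2): L=2.0000, (cx,cy)=(1.0000,0.0000)
member 2 (1-2): L=1.6574, (cx,cy)=(0.5991,-0.8007)
solve A·x = −loads:
  F[0-1] = -3085.5565 N (compression)
  F[0-2] = +1343.7235 N (tension)
  F[1-2] = -2242.7881 N (compression)
  Rx@0 = +521.5100 N
  Ry@0 = +2457.9591 N
  Ry@2 = +1795.6909 N

1343.723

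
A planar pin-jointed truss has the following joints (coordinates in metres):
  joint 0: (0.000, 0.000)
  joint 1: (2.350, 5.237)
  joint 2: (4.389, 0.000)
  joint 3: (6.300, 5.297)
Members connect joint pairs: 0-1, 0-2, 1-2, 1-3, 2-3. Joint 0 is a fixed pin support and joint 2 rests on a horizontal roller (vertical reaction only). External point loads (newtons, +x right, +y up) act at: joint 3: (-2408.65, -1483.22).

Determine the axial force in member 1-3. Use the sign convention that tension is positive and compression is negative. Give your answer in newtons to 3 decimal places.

N=4 nodes, M=5 members, R=3 reactions → 2N=8, M+R=8
member 0 (0-1): L=5.7401, (cx,cy)=(0.4094,0.9124)
member 1 (0-2): L=4.3890, (cx,cy)=(1.0000,0.0000)
member 2 (1-2): L=5.6199, (cx,cy)=(0.3628,-0.9319)
member 3 (1-3): L=3.9505, (cx,cy)=(0.9999,0.0152)
member 4 (2-3): L=5.6312, (cx,cy)=(0.3394,0.9407)
solve A·x = −loads:
  F[0-1] = -2478.3673 N (compression)
  F[0-2] = -1394.0039 N (compression)
  F[1-2] = +2395.7799 N (tension)
  F[1-3] = -1884.0894 N (compression)
  F[2-3] = -1546.3717 N (compression)
  Rx@0 = +2408.6500 N
  Ry@0 = +2261.1496 N
  Ry@2 = -777.9296 N

-1884.089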